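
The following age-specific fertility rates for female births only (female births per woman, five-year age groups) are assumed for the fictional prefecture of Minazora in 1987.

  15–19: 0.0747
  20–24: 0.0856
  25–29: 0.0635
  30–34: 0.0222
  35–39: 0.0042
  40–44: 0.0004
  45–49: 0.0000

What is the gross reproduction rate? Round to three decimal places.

1.253

Sum of female ASFRs = 0.0747 + 0.0856 + 0.0635 + 0.0222 + 0.0042 + 0.0004 + 0.0000 = 0.2506
GRR = 5 × 0.2506 = 1.253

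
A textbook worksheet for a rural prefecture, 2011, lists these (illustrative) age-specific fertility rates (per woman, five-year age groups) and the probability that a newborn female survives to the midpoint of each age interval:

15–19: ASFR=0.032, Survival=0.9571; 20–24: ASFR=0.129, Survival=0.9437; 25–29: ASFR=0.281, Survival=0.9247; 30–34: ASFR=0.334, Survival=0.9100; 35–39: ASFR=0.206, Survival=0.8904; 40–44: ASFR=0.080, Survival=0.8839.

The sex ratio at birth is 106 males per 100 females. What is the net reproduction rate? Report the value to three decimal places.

Proportion female at birth = 100 / (100 + 106) = 0.48544.
Per-age-group product (5 × ASFR × survival probability):
  15–19: 5 × 0.032 × 0.9571 = 0.15314
  20–24: 5 × 0.129 × 0.9437 = 0.60869
  25–29: 5 × 0.281 × 0.9247 = 1.29920
  30–34: 5 × 0.334 × 0.9100 = 1.51970
  35–39: 5 × 0.206 × 0.8904 = 0.91711
  40–44: 5 × 0.080 × 0.8839 = 0.35356
Sum = 4.85140
NRR = 0.48544 × 4.85140 = 2.35506

2.355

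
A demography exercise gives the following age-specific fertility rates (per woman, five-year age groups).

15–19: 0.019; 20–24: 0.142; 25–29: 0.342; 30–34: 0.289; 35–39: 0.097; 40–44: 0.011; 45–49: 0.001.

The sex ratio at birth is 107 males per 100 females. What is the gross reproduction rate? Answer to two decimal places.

2.18

Proportion female at birth = 100 / (100 + 107) = 0.48309.
Sum of ASFRs = 0.019 + 0.142 + 0.342 + 0.289 + 0.097 + 0.011 + 0.001 = 0.901
TFR = 5 × 0.901 = 4.505
GRR = 0.48309 × 4.505 = 2.17632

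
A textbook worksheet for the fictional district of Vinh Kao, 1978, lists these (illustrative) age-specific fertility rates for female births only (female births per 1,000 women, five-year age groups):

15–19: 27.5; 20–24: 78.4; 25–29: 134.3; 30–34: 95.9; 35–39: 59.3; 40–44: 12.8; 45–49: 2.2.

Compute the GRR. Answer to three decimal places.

2.052

Sum of female ASFRs = 27.5 + 78.4 + 134.3 + 95.9 + 59.3 + 12.8 + 2.2 = 410.4
GRR = 5 × 410.4 / 1000 = 2.052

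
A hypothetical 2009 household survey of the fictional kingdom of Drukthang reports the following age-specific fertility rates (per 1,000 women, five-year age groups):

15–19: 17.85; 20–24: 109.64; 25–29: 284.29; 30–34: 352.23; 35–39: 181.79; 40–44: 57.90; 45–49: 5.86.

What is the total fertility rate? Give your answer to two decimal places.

5.05

Sum of ASFRs = 17.85 + 109.64 + 284.29 + 352.23 + 181.79 + 57.90 + 5.86 = 1009.56
TFR = 5 × 1009.56 / 1000 = 5.0478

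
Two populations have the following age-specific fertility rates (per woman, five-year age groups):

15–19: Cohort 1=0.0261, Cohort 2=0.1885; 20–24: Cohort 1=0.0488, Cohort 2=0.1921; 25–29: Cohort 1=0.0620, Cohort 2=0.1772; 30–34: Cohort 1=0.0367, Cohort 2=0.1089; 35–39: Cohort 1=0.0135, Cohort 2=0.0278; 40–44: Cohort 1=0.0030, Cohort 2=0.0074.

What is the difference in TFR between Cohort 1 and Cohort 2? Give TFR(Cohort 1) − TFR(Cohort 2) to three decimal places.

Cohort 1:
  Sum of ASFRs = 0.0261 + 0.0488 + 0.0620 + 0.0367 + 0.0135 + 0.0030 = 0.1901
  TFR = 5 × 0.1901 = 0.9505
Cohort 2:
  Sum of ASFRs = 0.1885 + 0.1921 + 0.1772 + 0.1089 + 0.0278 + 0.0074 = 0.7019
  TFR = 5 × 0.7019 = 3.5095
Difference = 0.9505 − 3.5095 = -2.559

-2.559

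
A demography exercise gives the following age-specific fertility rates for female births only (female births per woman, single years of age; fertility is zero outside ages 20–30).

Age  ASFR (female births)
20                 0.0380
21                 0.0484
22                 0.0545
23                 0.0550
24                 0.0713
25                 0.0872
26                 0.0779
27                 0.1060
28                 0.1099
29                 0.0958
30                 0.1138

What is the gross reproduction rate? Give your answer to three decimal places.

0.858

Sum of female ASFRs = 0.0380 + 0.0484 + 0.0545 + 0.0550 + 0.0713 + 0.0872 + 0.0779 + 0.1060 + 0.1099 + 0.0958 + 0.1138 = 0.8578
GRR = 0.8578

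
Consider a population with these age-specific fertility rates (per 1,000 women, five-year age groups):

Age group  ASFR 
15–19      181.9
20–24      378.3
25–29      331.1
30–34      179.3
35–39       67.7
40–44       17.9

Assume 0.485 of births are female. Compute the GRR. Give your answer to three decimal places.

2.804

Proportion female at birth = 0.485.
Sum of ASFRs = 181.9 + 378.3 + 331.1 + 179.3 + 67.7 + 17.9 = 1156.2
TFR = 5 × 1156.2 / 1000 = 5.781
GRR = 0.485 × 5.781 = 2.80379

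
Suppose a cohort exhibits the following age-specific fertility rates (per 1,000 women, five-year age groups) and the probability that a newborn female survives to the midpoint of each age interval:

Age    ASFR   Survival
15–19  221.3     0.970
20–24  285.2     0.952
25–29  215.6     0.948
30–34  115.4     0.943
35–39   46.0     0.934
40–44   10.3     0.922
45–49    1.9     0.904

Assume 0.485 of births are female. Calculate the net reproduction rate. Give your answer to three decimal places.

2.070

Proportion female at birth = 0.485.
Per-age-group product (5 × ASFR × survival probability):
  15–19: 5 × 221.3/1000 × 0.970 = 1.07331
  20–24: 5 × 285.2/1000 × 0.952 = 1.35755
  25–29: 5 × 215.6/1000 × 0.948 = 1.02194
  30–34: 5 × 115.4/1000 × 0.943 = 0.54411
  35–39: 5 × 46.0/1000 × 0.934 = 0.21482
  40–44: 5 × 10.3/1000 × 0.922 = 0.04748
  45–49: 5 × 1.9/1000 × 0.904 = 0.00859
Sum = 4.26780
NRR = 0.485 × 4.26780 = 2.06988
NRR > 1, so each generation more than replaces itself.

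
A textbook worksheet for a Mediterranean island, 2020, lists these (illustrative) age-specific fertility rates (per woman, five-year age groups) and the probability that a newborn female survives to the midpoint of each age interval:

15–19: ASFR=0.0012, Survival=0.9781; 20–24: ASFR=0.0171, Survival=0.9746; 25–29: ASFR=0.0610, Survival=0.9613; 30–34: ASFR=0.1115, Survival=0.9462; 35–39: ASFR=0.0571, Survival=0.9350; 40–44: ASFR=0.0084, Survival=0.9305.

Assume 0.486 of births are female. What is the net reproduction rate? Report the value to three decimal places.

0.591

Proportion female at birth = 0.486.
Survival-weighted fertility by age (5·fₓ·Sₓ):
  15–19: 5 × 0.0012 × 0.9781 = 0.00587
  20–24: 5 × 0.0171 × 0.9746 = 0.08333
  25–29: 5 × 0.0610 × 0.9613 = 0.29320
  30–34: 5 × 0.1115 × 0.9462 = 0.52751
  35–39: 5 × 0.0571 × 0.9350 = 0.26694
  40–44: 5 × 0.0084 × 0.9305 = 0.03908
Sum = 1.21593
NRR = 0.486 × 1.21593 = 0.59094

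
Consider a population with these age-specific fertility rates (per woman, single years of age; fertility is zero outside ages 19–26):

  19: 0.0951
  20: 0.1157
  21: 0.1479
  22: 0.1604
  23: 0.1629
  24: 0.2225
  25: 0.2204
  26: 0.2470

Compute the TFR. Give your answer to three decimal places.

Sum of ASFRs = 0.0951 + 0.1157 + 0.1479 + 0.1604 + 0.1629 + 0.2225 + 0.2204 + 0.2470 = 1.3719
TFR = 1.3719

1.372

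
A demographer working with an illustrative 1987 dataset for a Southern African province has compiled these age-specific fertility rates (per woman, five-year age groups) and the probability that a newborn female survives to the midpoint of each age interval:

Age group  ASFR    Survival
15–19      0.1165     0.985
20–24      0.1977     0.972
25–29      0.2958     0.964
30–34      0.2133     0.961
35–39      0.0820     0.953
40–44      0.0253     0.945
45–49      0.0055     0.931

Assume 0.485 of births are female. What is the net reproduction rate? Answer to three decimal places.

Proportion female at birth = 0.485.
Each age group contributes 5 × ASFR × survival:
  15–19: 5 × 0.1165 × 0.985 = 0.57376
  20–24: 5 × 0.1977 × 0.972 = 0.96082
  25–29: 5 × 0.2958 × 0.964 = 1.42576
  30–34: 5 × 0.2133 × 0.961 = 1.02491
  35–39: 5 × 0.0820 × 0.953 = 0.39073
  40–44: 5 × 0.0253 × 0.945 = 0.11954
  45–49: 5 × 0.0055 × 0.931 = 0.02560
Sum = 4.52112
NRR = 0.485 × 4.52112 = 2.19274
With NRR above 1 the population is above replacement fertility.

2.193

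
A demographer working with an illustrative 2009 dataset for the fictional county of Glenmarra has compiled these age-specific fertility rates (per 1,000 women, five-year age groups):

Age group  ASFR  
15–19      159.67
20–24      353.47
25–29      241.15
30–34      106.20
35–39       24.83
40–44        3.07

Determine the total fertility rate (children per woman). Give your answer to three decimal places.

4.442

Sum of ASFRs = 159.67 + 353.47 + 241.15 + 106.20 + 24.83 + 3.07 = 888.39
TFR = 5 × 888.39 / 1000 = 4.44195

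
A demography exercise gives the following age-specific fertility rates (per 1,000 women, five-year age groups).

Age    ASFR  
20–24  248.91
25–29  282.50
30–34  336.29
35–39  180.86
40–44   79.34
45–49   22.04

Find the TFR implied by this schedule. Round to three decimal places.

Sum of ASFRs = 248.91 + 282.50 + 336.29 + 180.86 + 79.34 + 22.04 = 1149.94
TFR = 5 × 1149.94 / 1000 = 5.7497

5.750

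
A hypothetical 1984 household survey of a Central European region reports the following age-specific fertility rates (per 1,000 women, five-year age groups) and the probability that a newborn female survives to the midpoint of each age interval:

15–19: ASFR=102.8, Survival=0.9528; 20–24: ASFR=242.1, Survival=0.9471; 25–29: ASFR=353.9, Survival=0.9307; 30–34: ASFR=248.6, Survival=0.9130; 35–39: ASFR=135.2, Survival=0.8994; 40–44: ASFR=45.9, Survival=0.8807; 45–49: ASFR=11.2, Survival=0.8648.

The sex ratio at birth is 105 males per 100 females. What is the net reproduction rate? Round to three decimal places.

Proportion female at birth = 100 / (100 + 105) = 0.48780.
Each age group contributes 5 × ASFR × survival:
  15–19: 5 × 102.8/1000 × 0.9528 = 0.48974
  20–24: 5 × 242.1/1000 × 0.9471 = 1.14646
  25–29: 5 × 353.9/1000 × 0.9307 = 1.64687
  30–34: 5 × 248.6/1000 × 0.9130 = 1.13486
  35–39: 5 × 135.2/1000 × 0.8994 = 0.60799
  40–44: 5 × 45.9/1000 × 0.8807 = 0.20212
  45–49: 5 × 11.2/1000 × 0.8648 = 0.04843
Sum = 5.27647
NRR = 0.48780 × 5.27647 = 2.57386
With NRR above 1 the population is above replacement fertility.

2.574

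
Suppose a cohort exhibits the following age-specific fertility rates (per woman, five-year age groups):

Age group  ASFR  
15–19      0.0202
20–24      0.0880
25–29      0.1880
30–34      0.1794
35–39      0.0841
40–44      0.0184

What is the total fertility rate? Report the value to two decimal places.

2.89

Sum of ASFRs = 0.0202 + 0.0880 + 0.1880 + 0.1794 + 0.0841 + 0.0184 = 0.5781
TFR = 5 × 0.5781 = 2.8905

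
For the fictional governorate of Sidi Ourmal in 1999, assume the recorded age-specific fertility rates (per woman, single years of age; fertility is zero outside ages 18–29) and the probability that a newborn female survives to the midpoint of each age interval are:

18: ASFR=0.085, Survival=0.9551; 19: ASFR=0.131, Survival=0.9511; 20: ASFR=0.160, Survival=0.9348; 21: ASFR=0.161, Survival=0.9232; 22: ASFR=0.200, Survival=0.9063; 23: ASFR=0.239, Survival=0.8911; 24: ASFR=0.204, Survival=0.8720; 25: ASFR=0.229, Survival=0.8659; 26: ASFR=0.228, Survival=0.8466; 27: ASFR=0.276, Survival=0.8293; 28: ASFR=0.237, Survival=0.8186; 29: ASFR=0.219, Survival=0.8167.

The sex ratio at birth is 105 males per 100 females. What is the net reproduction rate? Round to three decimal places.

1.009

Proportion female at birth = 100 / (100 + 105) = 0.48780.
Per-age-group product (1 × ASFR × survival probability):
  18: 1 × 0.085 × 0.9551 = 0.08118
  19: 1 × 0.131 × 0.9511 = 0.12459
  20: 1 × 0.160 × 0.9348 = 0.14957
  21: 1 × 0.161 × 0.9232 = 0.14864
  22: 1 × 0.200 × 0.9063 = 0.18126
  23: 1 × 0.239 × 0.8911 = 0.21297
  24: 1 × 0.204 × 0.8720 = 0.17789
  25: 1 × 0.229 × 0.8659 = 0.19829
  26: 1 × 0.228 × 0.8466 = 0.19302
  27: 1 × 0.276 × 0.8293 = 0.22889
  28: 1 × 0.237 × 0.8186 = 0.19401
  29: 1 × 0.219 × 0.8167 = 0.17886
Sum = 2.06917
NRR = 0.48780 × 2.06917 = 1.00934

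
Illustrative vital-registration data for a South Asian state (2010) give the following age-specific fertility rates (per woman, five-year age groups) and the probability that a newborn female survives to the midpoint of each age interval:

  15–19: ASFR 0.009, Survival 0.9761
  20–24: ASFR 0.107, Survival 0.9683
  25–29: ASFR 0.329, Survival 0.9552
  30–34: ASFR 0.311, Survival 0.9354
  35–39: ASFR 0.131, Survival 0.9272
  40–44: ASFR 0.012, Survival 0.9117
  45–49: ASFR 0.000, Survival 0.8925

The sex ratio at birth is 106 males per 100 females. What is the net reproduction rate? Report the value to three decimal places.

2.063

Proportion female at birth = 100 / (100 + 106) = 0.48544.
Weighting each age-specific rate by interval width and survival:
  15–19: 5 × 0.009 × 0.9761 = 0.04392
  20–24: 5 × 0.107 × 0.9683 = 0.51804
  25–29: 5 × 0.329 × 0.9552 = 1.57130
  30–34: 5 × 0.311 × 0.9354 = 1.45455
  35–39: 5 × 0.131 × 0.9272 = 0.60732
  40–44: 5 × 0.012 × 0.9117 = 0.05470
  45–49: 5 × 0.000 × 0.8925 = 0.00000
Sum = 4.24983
NRR = 0.48544 × 4.24983 = 2.06304
NRR > 1, so each generation more than replaces itself.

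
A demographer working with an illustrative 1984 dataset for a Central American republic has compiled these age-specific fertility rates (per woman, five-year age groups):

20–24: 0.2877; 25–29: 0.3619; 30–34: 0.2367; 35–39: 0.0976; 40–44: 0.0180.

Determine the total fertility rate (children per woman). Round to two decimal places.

5.01

Sum of ASFRs = 0.2877 + 0.3619 + 0.2367 + 0.0976 + 0.0180 = 1.0019
TFR = 5 × 1.0019 = 5.0095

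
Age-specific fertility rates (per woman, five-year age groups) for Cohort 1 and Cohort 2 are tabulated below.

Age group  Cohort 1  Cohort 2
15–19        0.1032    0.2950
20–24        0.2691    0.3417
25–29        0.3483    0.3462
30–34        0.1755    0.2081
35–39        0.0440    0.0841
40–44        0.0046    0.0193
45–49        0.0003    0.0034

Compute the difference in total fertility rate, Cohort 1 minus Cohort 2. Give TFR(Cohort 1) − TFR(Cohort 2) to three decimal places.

-1.764

Cohort 1:
  Sum of ASFRs = 0.1032 + 0.2691 + 0.3483 + 0.1755 + 0.0440 + 0.0046 + 0.0003 = 0.9450
  TFR = 5 × 0.9450 = 4.725
Cohort 2:
  Sum of ASFRs = 0.2950 + 0.3417 + 0.3462 + 0.2081 + 0.0841 + 0.0193 + 0.0034 = 1.2978
  TFR = 5 × 1.2978 = 6.489
Difference = 4.725 − 6.489 = -1.764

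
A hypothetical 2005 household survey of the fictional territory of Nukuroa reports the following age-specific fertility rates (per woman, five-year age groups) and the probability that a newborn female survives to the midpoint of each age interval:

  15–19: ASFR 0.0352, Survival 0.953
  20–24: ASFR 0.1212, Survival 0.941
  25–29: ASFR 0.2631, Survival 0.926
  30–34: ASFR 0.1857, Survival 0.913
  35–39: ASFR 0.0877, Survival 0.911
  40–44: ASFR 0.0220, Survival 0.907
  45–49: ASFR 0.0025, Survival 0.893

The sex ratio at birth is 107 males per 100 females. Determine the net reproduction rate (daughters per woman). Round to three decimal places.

Proportion female at birth = 100 / (100 + 107) = 0.48309.
Each age group contributes 5 × ASFR × survival:
  15–19: 5 × 0.0352 × 0.953 = 0.16773
  20–24: 5 × 0.1212 × 0.941 = 0.57025
  25–29: 5 × 0.2631 × 0.926 = 1.21815
  30–34: 5 × 0.1857 × 0.913 = 0.84772
  35–39: 5 × 0.0877 × 0.911 = 0.39947
  40–44: 5 × 0.0220 × 0.907 = 0.09977
  45–49: 5 × 0.0025 × 0.893 = 0.01116
Sum = 3.31425
NRR = 0.48309 × 3.31425 = 1.60108

1.601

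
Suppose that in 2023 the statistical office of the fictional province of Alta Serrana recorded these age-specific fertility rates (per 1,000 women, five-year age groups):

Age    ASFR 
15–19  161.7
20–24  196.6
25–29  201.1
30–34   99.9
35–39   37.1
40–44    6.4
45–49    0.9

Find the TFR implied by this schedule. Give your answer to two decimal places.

3.52

Sum of ASFRs = 161.7 + 196.6 + 201.1 + 99.9 + 37.1 + 6.4 + 0.9 = 703.7
TFR = 5 × 703.7 / 1000 = 3.5185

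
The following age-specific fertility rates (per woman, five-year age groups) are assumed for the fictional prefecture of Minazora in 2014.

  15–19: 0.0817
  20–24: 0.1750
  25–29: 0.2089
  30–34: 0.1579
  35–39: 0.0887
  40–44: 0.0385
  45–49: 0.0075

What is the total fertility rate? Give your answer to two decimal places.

Sum of ASFRs = 0.0817 + 0.1750 + 0.2089 + 0.1579 + 0.0887 + 0.0385 + 0.0075 = 0.7582
TFR = 5 × 0.7582 = 3.791

3.79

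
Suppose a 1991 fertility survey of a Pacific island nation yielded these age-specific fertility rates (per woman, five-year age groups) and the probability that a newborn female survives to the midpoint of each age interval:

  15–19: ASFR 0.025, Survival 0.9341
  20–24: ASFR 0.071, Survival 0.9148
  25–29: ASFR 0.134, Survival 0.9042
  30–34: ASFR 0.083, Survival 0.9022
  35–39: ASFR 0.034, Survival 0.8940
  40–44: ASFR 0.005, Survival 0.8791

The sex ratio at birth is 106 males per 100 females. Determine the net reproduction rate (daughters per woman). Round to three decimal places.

Proportion female at birth = 100 / (100 + 106) = 0.48544.
Each age group contributes 5 × ASFR × survival:
  15–19: 5 × 0.025 × 0.9341 = 0.11676
  20–24: 5 × 0.071 × 0.9148 = 0.32475
  25–29: 5 × 0.134 × 0.9042 = 0.60581
  30–34: 5 × 0.083 × 0.9022 = 0.37441
  35–39: 5 × 0.034 × 0.8940 = 0.15198
  40–44: 5 × 0.005 × 0.8791 = 0.02198
Sum = 1.59569
NRR = 0.48544 × 1.59569 = 0.77461
NRR < 1, so the cohort does not fully replace itself.

0.775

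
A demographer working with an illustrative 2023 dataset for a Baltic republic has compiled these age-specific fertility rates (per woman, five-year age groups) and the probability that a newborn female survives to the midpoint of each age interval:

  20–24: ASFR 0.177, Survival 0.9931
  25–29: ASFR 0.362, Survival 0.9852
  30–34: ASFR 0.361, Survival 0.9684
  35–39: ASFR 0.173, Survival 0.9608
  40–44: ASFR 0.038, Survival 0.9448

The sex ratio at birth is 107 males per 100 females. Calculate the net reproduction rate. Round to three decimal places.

Proportion female at birth = 100 / (100 + 107) = 0.48309.
Per-age-group product (5 × ASFR × survival probability):
  20–24: 5 × 0.177 × 0.9931 = 0.87889
  25–29: 5 × 0.362 × 0.9852 = 1.78321
  30–34: 5 × 0.361 × 0.9684 = 1.74796
  35–39: 5 × 0.173 × 0.9608 = 0.83109
  40–44: 5 × 0.038 × 0.9448 = 0.17951
Sum = 5.42066
NRR = 0.48309 × 5.42066 = 2.61867
An NRR exceeding 1 indicates intrinsic growth under these rates.

2.619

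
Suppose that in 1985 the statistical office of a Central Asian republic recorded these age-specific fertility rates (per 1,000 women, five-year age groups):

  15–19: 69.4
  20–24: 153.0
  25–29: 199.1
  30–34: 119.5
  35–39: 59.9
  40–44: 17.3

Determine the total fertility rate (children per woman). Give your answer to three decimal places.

3.091

Sum of ASFRs = 69.4 + 153.0 + 199.1 + 119.5 + 59.9 + 17.3 = 618.2
TFR = 5 × 618.2 / 1000 = 3.091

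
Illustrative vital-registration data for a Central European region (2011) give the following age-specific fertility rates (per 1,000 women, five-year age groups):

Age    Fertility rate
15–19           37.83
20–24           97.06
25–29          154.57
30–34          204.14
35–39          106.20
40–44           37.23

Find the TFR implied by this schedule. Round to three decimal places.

Sum of ASFRs = 37.83 + 97.06 + 154.57 + 204.14 + 106.20 + 37.23 = 637.03
TFR = 5 × 637.03 / 1000 = 3.18515

3.185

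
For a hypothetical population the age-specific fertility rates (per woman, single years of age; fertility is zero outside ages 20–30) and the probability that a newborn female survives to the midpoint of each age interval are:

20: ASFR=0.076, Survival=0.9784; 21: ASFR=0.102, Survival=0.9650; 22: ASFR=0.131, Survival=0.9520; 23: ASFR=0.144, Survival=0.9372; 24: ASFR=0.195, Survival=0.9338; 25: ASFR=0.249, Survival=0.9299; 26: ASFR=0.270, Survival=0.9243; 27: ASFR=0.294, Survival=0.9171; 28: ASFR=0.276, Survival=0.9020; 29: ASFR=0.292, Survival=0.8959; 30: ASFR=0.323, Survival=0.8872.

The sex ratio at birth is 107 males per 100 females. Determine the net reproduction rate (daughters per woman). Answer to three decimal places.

Proportion female at birth = 100 / (100 + 107) = 0.48309.
Survival-weighted fertility by age (1·fₓ·Sₓ):
  20: 1 × 0.076 × 0.9784 = 0.07436
  21: 1 × 0.102 × 0.9650 = 0.09843
  22: 1 × 0.131 × 0.9520 = 0.12471
  23: 1 × 0.144 × 0.9372 = 0.13496
  24: 1 × 0.195 × 0.9338 = 0.18209
  25: 1 × 0.249 × 0.9299 = 0.23155
  26: 1 × 0.270 × 0.9243 = 0.24956
  27: 1 × 0.294 × 0.9171 = 0.26963
  28: 1 × 0.276 × 0.9020 = 0.24895
  29: 1 × 0.292 × 0.8959 = 0.26160
  30: 1 × 0.323 × 0.8872 = 0.28657
Sum = 2.16241
NRR = 0.48309 × 2.16241 = 1.04464

1.045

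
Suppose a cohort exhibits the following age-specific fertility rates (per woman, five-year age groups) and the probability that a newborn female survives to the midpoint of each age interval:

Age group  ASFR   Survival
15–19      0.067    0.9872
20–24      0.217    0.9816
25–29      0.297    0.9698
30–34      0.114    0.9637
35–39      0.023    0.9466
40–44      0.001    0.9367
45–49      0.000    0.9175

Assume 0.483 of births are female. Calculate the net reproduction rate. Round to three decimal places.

1.690

Proportion female at birth = 0.483.
Survival-weighted fertility by age (5·fₓ·Sₓ):
  15–19: 5 × 0.067 × 0.9872 = 0.33071
  20–24: 5 × 0.217 × 0.9816 = 1.06504
  25–29: 5 × 0.297 × 0.9698 = 1.44015
  30–34: 5 × 0.114 × 0.9637 = 0.54931
  35–39: 5 × 0.023 × 0.9466 = 0.10886
  40–44: 5 × 0.001 × 0.9367 = 0.00468
  45–49: 5 × 0.000 × 0.9175 = 0.00000
Sum = 3.49875
NRR = 0.483 × 3.49875 = 1.68990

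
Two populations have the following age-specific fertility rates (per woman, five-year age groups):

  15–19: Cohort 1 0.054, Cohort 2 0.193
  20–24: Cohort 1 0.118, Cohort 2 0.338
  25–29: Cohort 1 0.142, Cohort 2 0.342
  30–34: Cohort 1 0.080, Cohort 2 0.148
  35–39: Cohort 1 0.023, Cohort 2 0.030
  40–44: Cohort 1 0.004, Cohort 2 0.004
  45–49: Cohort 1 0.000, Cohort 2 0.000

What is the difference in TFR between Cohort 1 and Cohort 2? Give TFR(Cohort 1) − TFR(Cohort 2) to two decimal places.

-3.17

Cohort 1:
  Sum of ASFRs = 0.054 + 0.118 + 0.142 + 0.080 + 0.023 + 0.004 + 0.000 = 0.421
  TFR = 5 × 0.421 = 2.105
Cohort 2:
  Sum of ASFRs = 0.193 + 0.338 + 0.342 + 0.148 + 0.030 + 0.004 + 0.000 = 1.055
  TFR = 5 × 1.055 = 5.275
Difference = 2.105 − 5.275 = -3.17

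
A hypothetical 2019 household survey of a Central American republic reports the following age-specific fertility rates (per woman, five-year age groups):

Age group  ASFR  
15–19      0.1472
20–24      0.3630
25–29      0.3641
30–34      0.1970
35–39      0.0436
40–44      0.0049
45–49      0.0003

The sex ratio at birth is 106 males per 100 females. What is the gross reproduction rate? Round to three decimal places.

2.719

Proportion female at birth = 100 / (100 + 106) = 0.48544.
Sum of ASFRs = 0.1472 + 0.3630 + 0.3641 + 0.1970 + 0.0436 + 0.0049 + 0.0003 = 1.1201
TFR = 5 × 1.1201 = 5.6005
GRR = 0.48544 × 5.6005 = 2.71871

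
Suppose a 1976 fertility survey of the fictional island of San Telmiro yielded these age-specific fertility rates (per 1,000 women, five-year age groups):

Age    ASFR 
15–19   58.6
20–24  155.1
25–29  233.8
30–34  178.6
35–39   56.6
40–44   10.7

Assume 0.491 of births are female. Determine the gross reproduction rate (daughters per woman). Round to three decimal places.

Proportion female at birth = 0.491.
Sum of ASFRs = 58.6 + 155.1 + 233.8 + 178.6 + 56.6 + 10.7 = 693.4
TFR = 5 × 693.4 / 1000 = 3.467
GRR = 0.491 × 3.467 = 1.70230

1.702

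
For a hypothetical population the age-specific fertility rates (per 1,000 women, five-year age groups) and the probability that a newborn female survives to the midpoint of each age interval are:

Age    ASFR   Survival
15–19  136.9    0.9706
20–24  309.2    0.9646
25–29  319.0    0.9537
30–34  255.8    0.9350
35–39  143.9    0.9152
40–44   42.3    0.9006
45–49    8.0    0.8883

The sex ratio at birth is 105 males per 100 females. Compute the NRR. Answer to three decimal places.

Proportion female at birth = 100 / (100 + 105) = 0.48780.
Each age group contributes 5 × ASFR × survival:
  15–19: 5 × 136.9/1000 × 0.9706 = 0.66438
  20–24: 5 × 309.2/1000 × 0.9646 = 1.49127
  25–29: 5 × 319.0/1000 × 0.9537 = 1.52115
  30–34: 5 × 255.8/1000 × 0.9350 = 1.19587
  35–39: 5 × 143.9/1000 × 0.9152 = 0.65849
  40–44: 5 × 42.3/1000 × 0.9006 = 0.19048
  45–49: 5 × 8.0/1000 × 0.8883 = 0.03553
Sum = 5.75717
NRR = 0.48780 × 5.75717 = 2.80835
NRR > 1, so each generation more than replaces itself.

2.808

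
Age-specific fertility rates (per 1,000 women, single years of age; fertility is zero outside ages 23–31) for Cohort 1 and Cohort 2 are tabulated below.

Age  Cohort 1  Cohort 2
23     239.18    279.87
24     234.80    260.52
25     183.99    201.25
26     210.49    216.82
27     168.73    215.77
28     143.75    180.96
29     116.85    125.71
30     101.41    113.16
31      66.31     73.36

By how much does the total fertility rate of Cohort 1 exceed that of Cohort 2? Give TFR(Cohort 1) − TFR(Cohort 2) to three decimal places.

-0.202

Cohort 1:
  Sum of ASFRs = 239.18 + 234.80 + 183.99 + 210.49 + 168.73 + 143.75 + 116.85 + 101.41 + 66.31 = 1465.51
  TFR = 1465.51 / 1000 = 1.46551
Cohort 2:
  Sum of ASFRs = 279.87 + 260.52 + 201.25 + 216.82 + 215.77 + 180.96 + 125.71 + 113.16 + 73.36 = 1667.42
  TFR = 1667.42 / 1000 = 1.66742
Difference = 1.46551 − 1.66742 = -0.20191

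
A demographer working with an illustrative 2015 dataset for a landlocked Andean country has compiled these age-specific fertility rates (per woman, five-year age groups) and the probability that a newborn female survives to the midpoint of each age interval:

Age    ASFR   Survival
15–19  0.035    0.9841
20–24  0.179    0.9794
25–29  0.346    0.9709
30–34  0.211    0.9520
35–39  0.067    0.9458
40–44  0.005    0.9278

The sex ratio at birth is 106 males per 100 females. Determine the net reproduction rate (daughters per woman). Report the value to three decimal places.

Proportion female at birth = 100 / (100 + 106) = 0.48544.
Each age group contributes 5 × ASFR × survival:
  15–19: 5 × 0.035 × 0.9841 = 0.17222
  20–24: 5 × 0.179 × 0.9794 = 0.87656
  25–29: 5 × 0.346 × 0.9709 = 1.67966
  30–34: 5 × 0.211 × 0.9520 = 1.00436
  35–39: 5 × 0.067 × 0.9458 = 0.31684
  40–44: 5 × 0.005 × 0.9278 = 0.02320
Sum = 4.07284
NRR = 0.48544 × 4.07284 = 1.97712

1.977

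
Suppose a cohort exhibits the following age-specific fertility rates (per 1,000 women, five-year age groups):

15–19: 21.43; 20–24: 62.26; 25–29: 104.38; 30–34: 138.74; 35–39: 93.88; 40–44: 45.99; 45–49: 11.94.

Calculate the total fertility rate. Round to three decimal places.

Sum of ASFRs = 21.43 + 62.26 + 104.38 + 138.74 + 93.88 + 45.99 + 11.94 = 478.62
TFR = 5 × 478.62 / 1000 = 2.3931

2.393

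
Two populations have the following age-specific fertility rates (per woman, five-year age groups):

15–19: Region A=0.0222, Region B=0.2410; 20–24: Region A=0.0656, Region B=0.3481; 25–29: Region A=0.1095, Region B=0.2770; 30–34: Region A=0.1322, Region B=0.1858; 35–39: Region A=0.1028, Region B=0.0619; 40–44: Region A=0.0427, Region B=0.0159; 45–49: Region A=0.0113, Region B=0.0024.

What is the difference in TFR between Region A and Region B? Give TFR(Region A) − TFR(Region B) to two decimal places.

-3.23

Region A:
  Sum of ASFRs = 0.0222 + 0.0656 + 0.1095 + 0.1322 + 0.1028 + 0.0427 + 0.0113 = 0.4863
  TFR = 5 × 0.4863 = 2.4315
Region B:
  Sum of ASFRs = 0.2410 + 0.3481 + 0.2770 + 0.1858 + 0.0619 + 0.0159 + 0.0024 = 1.1321
  TFR = 5 × 1.1321 = 5.6605
Difference = 2.4315 − 5.6605 = -3.229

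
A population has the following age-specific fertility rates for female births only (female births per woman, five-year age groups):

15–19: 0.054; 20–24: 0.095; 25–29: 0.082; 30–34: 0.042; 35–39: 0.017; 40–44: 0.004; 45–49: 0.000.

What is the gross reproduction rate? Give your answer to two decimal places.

1.47

Sum of female ASFRs = 0.054 + 0.095 + 0.082 + 0.042 + 0.017 + 0.004 + 0.000 = 0.294
GRR = 5 × 0.294 = 1.47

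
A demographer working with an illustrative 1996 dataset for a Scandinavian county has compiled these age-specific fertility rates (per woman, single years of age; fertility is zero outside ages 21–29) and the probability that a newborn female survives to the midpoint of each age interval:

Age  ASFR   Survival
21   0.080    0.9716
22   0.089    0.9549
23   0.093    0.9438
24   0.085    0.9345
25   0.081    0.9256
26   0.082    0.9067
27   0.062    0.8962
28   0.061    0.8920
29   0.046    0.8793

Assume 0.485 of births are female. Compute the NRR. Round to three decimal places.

0.305

Proportion female at birth = 0.485.
Per-age-group product (1 × ASFR × survival probability):
  21: 1 × 0.080 × 0.9716 = 0.07773
  22: 1 × 0.089 × 0.9549 = 0.08499
  23: 1 × 0.093 × 0.9438 = 0.08777
  24: 1 × 0.085 × 0.9345 = 0.07943
  25: 1 × 0.081 × 0.9256 = 0.07497
  26: 1 × 0.082 × 0.9067 = 0.07435
  27: 1 × 0.062 × 0.8962 = 0.05556
  28: 1 × 0.061 × 0.8920 = 0.05441
  29: 1 × 0.046 × 0.8793 = 0.04045
Sum = 0.62966
NRR = 0.485 × 0.62966 = 0.30539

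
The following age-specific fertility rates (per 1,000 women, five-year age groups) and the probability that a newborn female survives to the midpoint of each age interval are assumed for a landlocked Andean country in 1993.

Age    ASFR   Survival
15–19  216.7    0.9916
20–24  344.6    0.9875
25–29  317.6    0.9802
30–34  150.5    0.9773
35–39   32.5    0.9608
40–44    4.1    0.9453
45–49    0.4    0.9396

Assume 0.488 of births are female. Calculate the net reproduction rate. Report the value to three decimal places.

Proportion female at birth = 0.488.
Weighting each age-specific rate by interval width and survival:
  15–19: 5 × 216.7/1000 × 0.9916 = 1.07440
  20–24: 5 × 344.6/1000 × 0.9875 = 1.70146
  25–29: 5 × 317.6/1000 × 0.9802 = 1.55656
  30–34: 5 × 150.5/1000 × 0.9773 = 0.73542
  35–39: 5 × 32.5/1000 × 0.9608 = 0.15613
  40–44: 5 × 4.1/1000 × 0.9453 = 0.01938
  45–49: 5 × 0.4/1000 × 0.9396 = 0.00188
Sum = 5.24523
NRR = 0.488 × 5.24523 = 2.55967
With NRR above 1 the population is above replacement fertility.

2.560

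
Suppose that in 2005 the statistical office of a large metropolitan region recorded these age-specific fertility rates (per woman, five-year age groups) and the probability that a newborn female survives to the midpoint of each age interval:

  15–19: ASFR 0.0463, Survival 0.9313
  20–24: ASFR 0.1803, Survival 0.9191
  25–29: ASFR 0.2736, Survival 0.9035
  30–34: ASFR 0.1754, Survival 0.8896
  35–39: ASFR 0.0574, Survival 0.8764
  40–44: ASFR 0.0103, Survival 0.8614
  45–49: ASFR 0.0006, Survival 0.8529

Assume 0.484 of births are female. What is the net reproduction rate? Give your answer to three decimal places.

1.626

Proportion female at birth = 0.484.
Survival-weighted fertility by age (5·fₓ·Sₓ):
  15–19: 5 × 0.0463 × 0.9313 = 0.21560
  20–24: 5 × 0.1803 × 0.9191 = 0.82857
  25–29: 5 × 0.2736 × 0.9035 = 1.23599
  30–34: 5 × 0.1754 × 0.8896 = 0.78018
  35–39: 5 × 0.0574 × 0.8764 = 0.25153
  40–44: 5 × 0.0103 × 0.8614 = 0.04436
  45–49: 5 × 0.0006 × 0.8529 = 0.00256
Sum = 3.35879
NRR = 0.484 × 3.35879 = 1.62565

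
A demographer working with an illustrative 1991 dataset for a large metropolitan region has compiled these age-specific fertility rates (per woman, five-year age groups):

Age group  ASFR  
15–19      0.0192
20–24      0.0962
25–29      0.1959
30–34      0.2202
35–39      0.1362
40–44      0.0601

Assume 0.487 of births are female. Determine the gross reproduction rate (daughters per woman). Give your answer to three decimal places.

1.772

Proportion female at birth = 0.487.
Sum of ASFRs = 0.0192 + 0.0962 + 0.1959 + 0.2202 + 0.1362 + 0.0601 = 0.7278
TFR = 5 × 0.7278 = 3.639
GRR = 0.487 × 3.639 = 1.77219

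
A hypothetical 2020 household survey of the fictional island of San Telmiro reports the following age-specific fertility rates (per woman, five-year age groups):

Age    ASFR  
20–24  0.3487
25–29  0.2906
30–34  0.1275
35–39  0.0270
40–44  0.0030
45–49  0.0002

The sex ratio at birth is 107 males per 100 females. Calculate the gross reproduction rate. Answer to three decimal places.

Proportion female at birth = 100 / (100 + 107) = 0.48309.
Sum of ASFRs = 0.3487 + 0.2906 + 0.1275 + 0.0270 + 0.0030 + 0.0002 = 0.7970
TFR = 5 × 0.7970 = 3.985
GRR = 0.48309 × 3.985 = 1.92511

1.925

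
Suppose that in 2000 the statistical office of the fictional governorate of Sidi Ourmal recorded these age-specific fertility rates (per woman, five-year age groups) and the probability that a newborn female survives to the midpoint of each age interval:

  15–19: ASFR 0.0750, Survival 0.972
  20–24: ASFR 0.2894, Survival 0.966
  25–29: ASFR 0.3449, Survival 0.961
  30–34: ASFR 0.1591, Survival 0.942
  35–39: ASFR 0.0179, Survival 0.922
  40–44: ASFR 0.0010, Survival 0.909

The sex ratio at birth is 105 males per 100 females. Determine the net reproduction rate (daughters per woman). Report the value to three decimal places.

Proportion female at birth = 100 / (100 + 105) = 0.48780.
Survival-weighted fertility by age (5·fₓ·Sₓ):
  15–19: 5 × 0.0750 × 0.972 = 0.36450
  20–24: 5 × 0.2894 × 0.966 = 1.39780
  25–29: 5 × 0.3449 × 0.961 = 1.65724
  30–34: 5 × 0.1591 × 0.942 = 0.74936
  35–39: 5 × 0.0179 × 0.922 = 0.08252
  40–44: 5 × 0.0010 × 0.909 = 0.00455
Sum = 4.25597
NRR = 0.48780 × 4.25597 = 2.07606

2.076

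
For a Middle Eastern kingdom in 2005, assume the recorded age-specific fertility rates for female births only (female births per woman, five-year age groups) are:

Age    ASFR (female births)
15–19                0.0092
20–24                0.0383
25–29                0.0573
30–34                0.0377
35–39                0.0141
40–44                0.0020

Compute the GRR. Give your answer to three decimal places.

Sum of female ASFRs = 0.0092 + 0.0383 + 0.0573 + 0.0377 + 0.0141 + 0.0020 = 0.1586
GRR = 5 × 0.1586 = 0.793

0.793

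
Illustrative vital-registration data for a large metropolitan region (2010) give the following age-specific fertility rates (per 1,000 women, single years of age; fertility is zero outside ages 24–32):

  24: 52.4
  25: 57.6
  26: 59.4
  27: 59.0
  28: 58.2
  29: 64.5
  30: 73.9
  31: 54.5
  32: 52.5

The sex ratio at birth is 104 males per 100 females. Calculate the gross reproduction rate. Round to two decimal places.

0.26

Proportion female at birth = 100 / (100 + 104) = 0.49020.
Sum of ASFRs = 52.4 + 57.6 + 59.4 + 59.0 + 58.2 + 64.5 + 73.9 + 54.5 + 52.5 = 532.0
TFR = 532.0 / 1000 = 0.532
GRR = 0.49020 × 0.532 = 0.26079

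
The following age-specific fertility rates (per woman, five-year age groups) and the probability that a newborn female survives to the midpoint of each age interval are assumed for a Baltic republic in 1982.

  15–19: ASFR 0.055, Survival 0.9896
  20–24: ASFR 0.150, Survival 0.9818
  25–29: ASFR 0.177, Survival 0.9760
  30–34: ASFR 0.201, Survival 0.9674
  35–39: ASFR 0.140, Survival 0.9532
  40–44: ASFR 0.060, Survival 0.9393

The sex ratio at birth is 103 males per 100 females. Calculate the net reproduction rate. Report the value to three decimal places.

1.869

Proportion female at birth = 100 / (100 + 103) = 0.49261.
Per-age-group product (5 × ASFR × survival probability):
  15–19: 5 × 0.055 × 0.9896 = 0.27214
  20–24: 5 × 0.150 × 0.9818 = 0.73635
  25–29: 5 × 0.177 × 0.9760 = 0.86376
  30–34: 5 × 0.201 × 0.9674 = 0.97224
  35–39: 5 × 0.140 × 0.9532 = 0.66724
  40–44: 5 × 0.060 × 0.9393 = 0.28179
Sum = 3.79352
NRR = 0.49261 × 3.79352 = 1.86873
NRR > 1, so each generation more than replaces itself.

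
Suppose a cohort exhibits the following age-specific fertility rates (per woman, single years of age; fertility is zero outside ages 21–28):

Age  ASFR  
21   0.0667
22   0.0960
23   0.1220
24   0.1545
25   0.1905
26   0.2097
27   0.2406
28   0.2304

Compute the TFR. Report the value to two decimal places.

Sum of ASFRs = 0.0667 + 0.0960 + 0.1220 + 0.1545 + 0.1905 + 0.2097 + 0.2406 + 0.2304 = 1.3104
TFR = 1.3104

1.31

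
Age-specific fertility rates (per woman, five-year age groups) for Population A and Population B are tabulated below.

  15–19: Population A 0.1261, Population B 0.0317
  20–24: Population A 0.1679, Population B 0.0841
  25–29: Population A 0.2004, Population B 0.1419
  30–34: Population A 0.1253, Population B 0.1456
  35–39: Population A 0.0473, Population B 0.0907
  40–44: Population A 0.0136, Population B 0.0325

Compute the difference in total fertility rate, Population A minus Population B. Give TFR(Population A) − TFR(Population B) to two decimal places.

0.77

Population A:
  Sum of ASFRs = 0.1261 + 0.1679 + 0.2004 + 0.1253 + 0.0473 + 0.0136 = 0.6806
  TFR = 5 × 0.6806 = 3.403
Population B:
  Sum of ASFRs = 0.0317 + 0.0841 + 0.1419 + 0.1456 + 0.0907 + 0.0325 = 0.5265
  TFR = 5 × 0.5265 = 2.6325
Difference = 3.403 − 2.6325 = 0.7705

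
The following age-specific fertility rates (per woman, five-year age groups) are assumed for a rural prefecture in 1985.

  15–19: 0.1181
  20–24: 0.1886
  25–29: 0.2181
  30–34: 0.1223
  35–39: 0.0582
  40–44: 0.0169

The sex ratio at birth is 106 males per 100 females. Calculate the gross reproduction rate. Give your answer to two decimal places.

Proportion female at birth = 100 / (100 + 106) = 0.48544.
Sum of ASFRs = 0.1181 + 0.1886 + 0.2181 + 0.1223 + 0.0582 + 0.0169 = 0.7222
TFR = 5 × 0.7222 = 3.611
GRR = 0.48544 × 3.611 = 1.75292

1.75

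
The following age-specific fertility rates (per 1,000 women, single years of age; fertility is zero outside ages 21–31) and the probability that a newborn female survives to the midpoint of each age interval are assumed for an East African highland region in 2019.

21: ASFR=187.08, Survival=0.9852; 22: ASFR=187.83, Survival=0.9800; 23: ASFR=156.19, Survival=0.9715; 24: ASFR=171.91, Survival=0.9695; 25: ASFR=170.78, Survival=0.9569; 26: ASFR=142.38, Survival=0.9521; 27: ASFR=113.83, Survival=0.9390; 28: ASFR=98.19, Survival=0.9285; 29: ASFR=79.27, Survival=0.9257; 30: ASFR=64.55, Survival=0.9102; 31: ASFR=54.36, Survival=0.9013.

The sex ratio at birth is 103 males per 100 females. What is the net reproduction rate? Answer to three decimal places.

0.672

Proportion female at birth = 100 / (100 + 103) = 0.49261.
Weighting each age-specific rate by interval width and survival:
  21: 1 × 187.08/1000 × 0.9852 = 0.18431
  22: 1 × 187.83/1000 × 0.9800 = 0.18407
  23: 1 × 156.19/1000 × 0.9715 = 0.15174
  24: 1 × 171.91/1000 × 0.9695 = 0.16667
  25: 1 × 170.78/1000 × 0.9569 = 0.16342
  26: 1 × 142.38/1000 × 0.9521 = 0.13556
  27: 1 × 113.83/1000 × 0.9390 = 0.10689
  28: 1 × 98.19/1000 × 0.9285 = 0.09117
  29: 1 × 79.27/1000 × 0.9257 = 0.07338
  30: 1 × 64.55/1000 × 0.9102 = 0.05875
  31: 1 × 54.36/1000 × 0.9013 = 0.04899
Sum = 1.36495
NRR = 0.49261 × 1.36495 = 0.67239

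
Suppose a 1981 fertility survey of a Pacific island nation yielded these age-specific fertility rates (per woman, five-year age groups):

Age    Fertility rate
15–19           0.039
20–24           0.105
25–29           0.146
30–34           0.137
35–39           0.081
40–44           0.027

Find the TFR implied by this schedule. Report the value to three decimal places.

Sum of ASFRs = 0.039 + 0.105 + 0.146 + 0.137 + 0.081 + 0.027 = 0.535
TFR = 5 × 0.535 = 2.675

2.675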